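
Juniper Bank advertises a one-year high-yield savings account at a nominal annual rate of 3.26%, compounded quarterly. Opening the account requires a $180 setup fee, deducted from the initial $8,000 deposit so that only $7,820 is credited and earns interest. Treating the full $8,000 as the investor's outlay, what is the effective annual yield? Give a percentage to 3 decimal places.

0.976%

Value after one year: 7,820 × (1 + 0.0326/4)^4 = 7,820 × 1.033001 = $8,078.07.
Effective yield on the $8,000 outlay: 8,078.07 / 8,000 − 1 = 0.009758 = 0.976%.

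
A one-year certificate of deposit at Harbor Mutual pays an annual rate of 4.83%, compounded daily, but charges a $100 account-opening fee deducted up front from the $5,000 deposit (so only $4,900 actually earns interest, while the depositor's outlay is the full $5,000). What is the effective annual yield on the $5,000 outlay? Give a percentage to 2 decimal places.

2.85%

Value after one year: 4,900 × (1 + 0.0483/365)^365 = 4,900 × 1.049482 = $5,142.46.
Effective yield on the $5,000 outlay: 5,142.46 / 5,000 − 1 = 0.028492 = 2.85%.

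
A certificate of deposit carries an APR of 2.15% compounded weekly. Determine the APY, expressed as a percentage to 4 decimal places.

2.1728%

EAR = (1 + 0.0215/52)^52 − 1.
= (1 + 0.000413)^52 − 1 = 1.021728 − 1 = 2.1728%.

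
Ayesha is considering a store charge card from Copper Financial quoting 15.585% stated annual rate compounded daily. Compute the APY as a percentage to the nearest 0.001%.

EAR = (1 + 0.15585/365)^365 − 1.
= 1.168612 − 1 = 16.861%.

16.861%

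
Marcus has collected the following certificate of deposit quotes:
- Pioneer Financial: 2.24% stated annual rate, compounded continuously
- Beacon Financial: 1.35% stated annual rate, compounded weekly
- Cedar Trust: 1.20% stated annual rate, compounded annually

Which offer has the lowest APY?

Pioneer Financial: e^0.0224 − 1 = 2.265%
Beacon Financial: (1 + 0.0135/52)^52 − 1 = 1.359%
Cedar Trust: compounded annually, EAR = 1.200%
The lowest effective annual rate is Cedar Trust at 1.200%.

Cedar Trust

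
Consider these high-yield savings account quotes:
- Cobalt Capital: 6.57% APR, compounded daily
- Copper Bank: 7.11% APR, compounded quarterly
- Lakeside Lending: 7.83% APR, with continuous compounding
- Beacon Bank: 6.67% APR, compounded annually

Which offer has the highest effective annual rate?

Lakeside Lending

Cobalt Capital: (1 + 0.0657/365)^365 − 1 = 6.790%
Copper Bank: (1 + 0.0711/4)^4 − 1 = 7.302%
Lakeside Lending: e^0.0783 − 1 = 8.145%
Beacon Bank: compounded annually, EAR = 6.670%
The highest effective annual rate is Lakeside Lending at 8.145%.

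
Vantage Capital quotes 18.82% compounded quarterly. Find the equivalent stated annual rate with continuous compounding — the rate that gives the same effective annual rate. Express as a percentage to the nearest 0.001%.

EAR = (1 + 0.1882/4)^4 − 1 = 0.201904.
Equivalent continuous rate: r = ln(1 + 0.201904) = 0.183907 = 18.391%.

18.391%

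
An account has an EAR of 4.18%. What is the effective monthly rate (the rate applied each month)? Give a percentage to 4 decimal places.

0.3418%

The per-month rate i satisfies (1 + i)^12 = 1 + 0.0418.
i = 1.0418^(1/12) − 1 = 0.0034183 = 0.3418%.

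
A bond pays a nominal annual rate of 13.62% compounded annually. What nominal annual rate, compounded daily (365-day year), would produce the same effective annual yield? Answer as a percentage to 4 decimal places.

Compounded annually, EAR = nominal = 0.136200.
Solve (1 + r/365)^365 = 1.136200: r/365 = 1.136200^(1/365) − 1 = 0.000350, so r = 0.127712 = 12.7712%.

12.7712%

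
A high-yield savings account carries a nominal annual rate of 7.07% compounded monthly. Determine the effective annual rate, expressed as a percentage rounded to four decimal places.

7.3037%

EAR = (1 + 0.0707/12)^12 − 1.
= (1 + 0.005892)^12 − 1 = 1.073037 − 1 = 7.3037%.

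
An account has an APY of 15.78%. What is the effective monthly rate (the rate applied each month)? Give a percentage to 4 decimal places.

The per-month rate i satisfies (1 + i)^12 = 1 + 0.1578.
i = 1.1578^(1/12) − 1 = 0.0122850 = 1.2285%.

1.2285%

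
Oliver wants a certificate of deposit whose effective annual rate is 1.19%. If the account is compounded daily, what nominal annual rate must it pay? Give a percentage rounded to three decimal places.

1.183%

(1 + r/365)^365 − 1 = 0.0119, so 1 + r/365 = 1.0119^(1/365).
r/365 = 0.000032, so r = 0.011830 = 1.183%.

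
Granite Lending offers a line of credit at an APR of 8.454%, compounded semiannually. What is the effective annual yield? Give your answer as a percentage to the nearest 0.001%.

8.633%

EAR = (1 + 0.08454/2)^2 − 1.
= (1 + 0.042270)^2 − 1 = 1.086327 − 1 = 8.633%.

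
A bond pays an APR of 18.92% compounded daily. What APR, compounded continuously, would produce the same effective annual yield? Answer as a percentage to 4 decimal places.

EAR = (1 + 0.1892/365)^365 − 1 = 0.208223.
Equivalent continuous rate: r = ln(1 + 0.208223) = 0.189151 = 18.9151%.

18.9151%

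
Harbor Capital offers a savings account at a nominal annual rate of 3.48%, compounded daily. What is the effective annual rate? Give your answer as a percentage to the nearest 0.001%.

EAR = (1 + 0.0348/365)^365 − 1.
= 1.035411 − 1 = 3.541%.

3.541%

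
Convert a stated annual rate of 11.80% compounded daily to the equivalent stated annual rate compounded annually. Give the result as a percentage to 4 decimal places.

EAR = (1 + 0.1180/365)^365 − 1 = 0.125223.
Compounded annually, the equivalent nominal rate is the EAR itself: 12.5223%.

12.5223%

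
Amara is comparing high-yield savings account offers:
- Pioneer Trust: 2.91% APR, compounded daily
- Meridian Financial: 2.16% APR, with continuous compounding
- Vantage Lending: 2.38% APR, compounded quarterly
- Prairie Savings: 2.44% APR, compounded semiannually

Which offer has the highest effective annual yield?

Pioneer Trust

Pioneer Trust: (1 + 0.0291/365)^365 − 1 = 2.953%
Meridian Financial: e^0.0216 − 1 = 2.183%
Vantage Lending: (1 + 0.0238/4)^4 − 1 = 2.401%
Prairie Savings: (1 + 0.0244/2)^2 − 1 = 2.455%
The highest effective annual rate is Pioneer Trust at 2.953%.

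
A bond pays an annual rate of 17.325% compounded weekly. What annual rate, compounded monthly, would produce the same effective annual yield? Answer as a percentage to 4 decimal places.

EAR = (1 + 0.17325/52)^52 − 1 = 0.188821.
Solve (1 + r/12)^12 = 1.188821: r/12 = 1.188821^(1/12) − 1 = 0.014518, so r = 0.174215 = 17.4215%.

17.4215%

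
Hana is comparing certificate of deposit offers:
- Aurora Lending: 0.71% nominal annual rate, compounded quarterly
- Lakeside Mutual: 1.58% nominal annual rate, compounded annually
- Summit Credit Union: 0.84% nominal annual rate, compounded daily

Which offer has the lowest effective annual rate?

Aurora Lending

Aurora Lending: (1 + 0.0071/4)^4 − 1 = 0.712%
Lakeside Mutual: compounded annually, EAR = 1.580%
Summit Credit Union: (1 + 0.0084/365)^365 − 1 = 0.844%
The lowest effective annual rate is Aurora Lending at 0.712%.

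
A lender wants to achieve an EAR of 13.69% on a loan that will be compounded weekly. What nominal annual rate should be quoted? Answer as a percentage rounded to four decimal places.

12.8464%

(1 + r/52)^52 − 1 = 0.1369, so 1 + r/52 = 1.1369^(1/52).
r/52 = 0.002470, so r = 0.128464 = 12.8464%.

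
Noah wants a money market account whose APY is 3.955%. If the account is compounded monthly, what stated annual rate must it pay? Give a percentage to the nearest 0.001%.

3.885%

(1 + r/12)^12 − 1 = 0.03955, so 1 + r/12 = 1.03955^(1/12).
r/12 = 0.003238, so r = 0.038851 = 3.885%.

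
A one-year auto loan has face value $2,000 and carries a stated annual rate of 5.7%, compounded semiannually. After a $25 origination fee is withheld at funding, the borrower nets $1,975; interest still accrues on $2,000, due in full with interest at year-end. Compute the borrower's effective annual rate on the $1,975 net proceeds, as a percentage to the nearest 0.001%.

Amount owed after one year: 2,000 × (1 + 0.057/2)^2 = 2,000 × 1.057812 = $2,115.62.
Effective rate on net proceeds: 2,115.62 / 1,975 − 1 = 0.071202 = 7.120%.

7.120%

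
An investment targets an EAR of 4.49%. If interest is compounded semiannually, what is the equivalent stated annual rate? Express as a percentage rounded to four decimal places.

4.4407%

(1 + r/2)^2 − 1 = 0.0449, so 1 + r/2 = 1.0449^(1/2).
r/2 = 0.022204, so r = 0.044407 = 4.4407%.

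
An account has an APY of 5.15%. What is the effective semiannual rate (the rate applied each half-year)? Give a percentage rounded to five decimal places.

2.54267%

The per-half-year rate i satisfies (1 + i)^2 = 1 + 0.0515.
i = 1.0515^(1/2) − 1 = 0.0254267 = 2.54267%.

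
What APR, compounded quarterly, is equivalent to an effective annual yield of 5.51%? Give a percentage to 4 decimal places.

5.3997%

(1 + r/4)^4 − 1 = 0.0551, so 1 + r/4 = 1.0551^(1/4).
r/4 = 0.013499, so r = 0.053997 = 5.3997%.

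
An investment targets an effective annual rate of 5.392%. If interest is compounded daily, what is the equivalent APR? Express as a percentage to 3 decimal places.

(1 + r/365)^365 − 1 = 0.05392, so 1 + r/365 = 1.05392^(1/365).
r/365 = 0.000144, so r = 0.052520 = 5.252%.

5.252%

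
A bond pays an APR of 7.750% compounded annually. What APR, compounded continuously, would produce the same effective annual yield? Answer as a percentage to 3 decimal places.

7.464%

Compounded annually, EAR = nominal = 0.077500.
Equivalent continuous rate: r = ln(1 + 0.077500) = 0.074644 = 7.464%.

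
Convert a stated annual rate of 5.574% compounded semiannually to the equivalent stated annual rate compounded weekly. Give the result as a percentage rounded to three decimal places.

5.501%

EAR = (1 + 0.05574/2)^2 − 1 = 0.056517.
Solve (1 + r/52)^52 = 1.056517: r/52 = 1.056517^(1/52) − 1 = 0.001058, so r = 0.055006 = 5.501%.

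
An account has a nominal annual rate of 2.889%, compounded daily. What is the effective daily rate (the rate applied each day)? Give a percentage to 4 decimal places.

With a nominal annual rate compounded daily, the periodic rate is the nominal rate divided by 365.
i = 0.02889 / 365 = 0.0000792 = 0.0079%.

0.0079%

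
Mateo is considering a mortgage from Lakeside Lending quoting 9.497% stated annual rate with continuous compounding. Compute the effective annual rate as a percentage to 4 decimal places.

9.9626%

With continuous compounding, EAR = e^0.09497 − 1.
e^0.09497 = 1.099626, so EAR = 0.099626 = 9.9626%.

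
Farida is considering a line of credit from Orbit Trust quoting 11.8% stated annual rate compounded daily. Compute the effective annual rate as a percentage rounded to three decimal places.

12.522%

EAR = (1 + 0.118/365)^365 − 1.
= (1 + 0.000323)^365 − 1 = 1.125223 − 1 = 12.522%.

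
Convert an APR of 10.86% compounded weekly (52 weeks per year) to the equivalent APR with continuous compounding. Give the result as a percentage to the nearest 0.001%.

EAR = (1 + 0.1086/52)^52 − 1 = 0.114590.
Equivalent continuous rate: r = ln(1 + 0.114590) = 0.108487 = 10.849%.

10.849%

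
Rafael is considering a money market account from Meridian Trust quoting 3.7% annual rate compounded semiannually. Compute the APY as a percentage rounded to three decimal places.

EAR = (1 + 0.037/2)^2 − 1.
= 1.037342 − 1 = 3.734%.

3.734%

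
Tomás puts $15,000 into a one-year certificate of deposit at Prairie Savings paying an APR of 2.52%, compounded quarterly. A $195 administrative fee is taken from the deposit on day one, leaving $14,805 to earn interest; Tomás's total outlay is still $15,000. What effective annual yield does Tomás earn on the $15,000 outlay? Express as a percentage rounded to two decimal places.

1.21%

Value after one year: 14,805 × (1 + 0.0252/4)^4 = 14,805 × 1.025439 = $15,181.63.
Effective yield on the $15,000 outlay: 15,181.63 / 15,000 − 1 = 0.012108 = 1.21%.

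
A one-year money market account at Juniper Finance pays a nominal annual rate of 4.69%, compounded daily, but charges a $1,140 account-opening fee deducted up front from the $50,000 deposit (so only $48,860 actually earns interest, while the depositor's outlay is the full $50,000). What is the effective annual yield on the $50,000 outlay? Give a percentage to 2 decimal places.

2.41%

Value after one year: 48,860 × (1 + 0.0469/365)^365 = 48,860 × 1.048014 = $51,205.97.
Effective yield on the $50,000 outlay: 51,205.97 / 50,000 − 1 = 0.024119 = 2.41%.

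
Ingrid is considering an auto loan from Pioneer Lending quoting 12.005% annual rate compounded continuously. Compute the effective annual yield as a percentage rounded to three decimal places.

With continuous compounding, EAR = e^0.12005 − 1.
e^0.12005 = 1.127553, so EAR = 0.127553 = 12.755%.

12.755%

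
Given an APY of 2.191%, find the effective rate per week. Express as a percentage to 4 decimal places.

The per-week rate i satisfies (1 + i)^52 = 1 + 0.02191.
i = 1.02191^(1/52) − 1 = 0.0004169 = 0.0417%.

0.0417%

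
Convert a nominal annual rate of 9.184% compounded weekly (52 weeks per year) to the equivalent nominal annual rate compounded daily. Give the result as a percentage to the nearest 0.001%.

9.177%

EAR = (1 + 0.09184/52)^52 − 1 = 0.096101.
Solve (1 + r/365)^365 = 1.096101: r/365 = 1.096101^(1/365) − 1 = 0.000251, so r = 0.091771 = 9.177%.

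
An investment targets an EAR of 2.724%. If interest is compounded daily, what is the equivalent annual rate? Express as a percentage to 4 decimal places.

(1 + r/365)^365 − 1 = 0.02724, so 1 + r/365 = 1.02724^(1/365).
r/365 = 0.000074, so r = 0.026877 = 2.6877%.

2.6877%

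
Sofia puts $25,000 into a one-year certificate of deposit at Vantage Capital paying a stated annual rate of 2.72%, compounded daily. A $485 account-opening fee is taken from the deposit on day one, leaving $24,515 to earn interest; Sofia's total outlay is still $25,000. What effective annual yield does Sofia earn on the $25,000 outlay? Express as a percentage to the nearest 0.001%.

Value after one year: 24,515 × (1 + 0.0272/365)^365 = 24,515 × 1.027572 = $25,190.93.
Effective yield on the $25,000 outlay: 25,190.93 / 25,000 − 1 = 0.007637 = 0.764%.

0.764%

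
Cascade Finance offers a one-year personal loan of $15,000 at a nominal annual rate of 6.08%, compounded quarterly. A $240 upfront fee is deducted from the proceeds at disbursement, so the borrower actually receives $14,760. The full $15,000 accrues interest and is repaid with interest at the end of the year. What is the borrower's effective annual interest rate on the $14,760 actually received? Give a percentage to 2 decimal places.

7.95%

Amount owed after one year: 15,000 × (1 + 0.0608/4)^4 = 15,000 × 1.062200 = $15,933.01.
Effective rate on net proceeds: 15,933.01 / 14,760 − 1 = 0.079472 = 7.95%.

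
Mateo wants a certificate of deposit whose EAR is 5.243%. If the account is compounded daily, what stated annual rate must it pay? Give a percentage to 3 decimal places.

5.111%

(1 + r/365)^365 − 1 = 0.05243, so 1 + r/365 = 1.05243^(1/365).
r/365 = 0.000140, so r = 0.051105 = 5.111%.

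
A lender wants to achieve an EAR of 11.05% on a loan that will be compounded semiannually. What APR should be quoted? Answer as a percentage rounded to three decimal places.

10.761%

(1 + r/2)^2 − 1 = 0.1105, so 1 + r/2 = 1.1105^(1/2).
r/2 = 0.053803, so r = 0.107605 = 10.761%.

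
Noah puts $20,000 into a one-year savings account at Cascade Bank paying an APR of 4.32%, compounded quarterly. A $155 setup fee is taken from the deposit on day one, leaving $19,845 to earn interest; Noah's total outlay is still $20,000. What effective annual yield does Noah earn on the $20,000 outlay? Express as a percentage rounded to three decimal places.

3.581%

Value after one year: 19,845 × (1 + 0.0432/4)^4 = 19,845 × 1.043905 = $20,716.29.
Effective yield on the $20,000 outlay: 20,716.29 / 20,000 − 1 = 0.035815 = 3.581%.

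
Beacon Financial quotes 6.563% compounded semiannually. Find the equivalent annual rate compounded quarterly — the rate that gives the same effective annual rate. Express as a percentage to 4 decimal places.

6.5100%

EAR = (1 + 0.06563/2)^2 − 1 = 0.066707.
Solve (1 + r/4)^4 = 1.066707: r/4 = 1.066707^(1/4) − 1 = 0.016275, so r = 0.065100 = 6.5100%.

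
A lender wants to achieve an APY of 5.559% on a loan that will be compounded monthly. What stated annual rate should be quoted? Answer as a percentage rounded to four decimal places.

5.4222%

(1 + r/12)^12 − 1 = 0.05559, so 1 + r/12 = 1.05559^(1/12).
r/12 = 0.004518, so r = 0.054222 = 5.4222%.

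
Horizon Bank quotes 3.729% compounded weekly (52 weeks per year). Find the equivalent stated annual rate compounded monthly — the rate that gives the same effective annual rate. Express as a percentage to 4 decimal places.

EAR = (1 + 0.03729/52)^52 − 1 = 0.037980.
Solve (1 + r/12)^12 = 1.037980: r/12 = 1.037980^(1/12) − 1 = 0.003111, so r = 0.037335 = 3.7335%.

3.7335%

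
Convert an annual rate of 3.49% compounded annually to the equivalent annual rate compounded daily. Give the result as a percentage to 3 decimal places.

3.431%

Compounded annually, EAR = nominal = 0.034900.
Solve (1 + r/365)^365 = 1.034900: r/365 = 1.034900^(1/365) − 1 = 0.000094, so r = 0.034306 = 3.431%.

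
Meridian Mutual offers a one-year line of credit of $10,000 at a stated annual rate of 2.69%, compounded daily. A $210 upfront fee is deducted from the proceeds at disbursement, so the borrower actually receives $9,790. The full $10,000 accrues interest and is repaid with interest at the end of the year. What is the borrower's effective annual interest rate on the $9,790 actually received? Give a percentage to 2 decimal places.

4.93%

Amount owed after one year: 10,000 × (1 + 0.0269/365)^365 = 10,000 × 1.027264 = $10,272.64.
Effective rate on net proceeds: 10,272.64 / 9,790 − 1 = 0.049299 = 4.93%.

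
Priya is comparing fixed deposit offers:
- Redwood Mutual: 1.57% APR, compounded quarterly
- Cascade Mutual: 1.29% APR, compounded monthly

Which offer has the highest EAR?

Redwood Mutual: (1 + 0.0157/4)^4 − 1 = 1.579%
Cascade Mutual: (1 + 0.0129/12)^12 − 1 = 1.298%
The highest effective annual rate is Redwood Mutual at 1.579%.

Redwood Mutual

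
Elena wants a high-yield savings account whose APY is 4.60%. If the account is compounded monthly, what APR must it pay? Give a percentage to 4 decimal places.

4.5058%

(1 + r/12)^12 − 1 = 0.0460, so 1 + r/12 = 1.0460^(1/12).
r/12 = 0.003755, so r = 0.045058 = 4.5058%.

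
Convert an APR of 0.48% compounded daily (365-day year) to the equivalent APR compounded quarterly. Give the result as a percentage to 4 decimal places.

0.4803%

EAR = (1 + 0.0048/365)^365 − 1 = 0.004812.
Solve (1 + r/4)^4 = 1.004812: r/4 = 1.004812^(1/4) − 1 = 0.001201, so r = 0.004803 = 0.4803%.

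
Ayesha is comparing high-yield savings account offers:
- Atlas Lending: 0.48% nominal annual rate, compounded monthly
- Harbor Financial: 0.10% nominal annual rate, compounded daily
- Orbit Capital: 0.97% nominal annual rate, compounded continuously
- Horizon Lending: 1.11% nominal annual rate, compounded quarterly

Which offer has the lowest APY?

Atlas Lending: (1 + 0.0048/12)^12 − 1 = 0.481%
Harbor Financial: (1 + 0.0010/365)^365 − 1 = 0.100%
Orbit Capital: e^0.0097 − 1 = 0.975%
Horizon Lending: (1 + 0.0111/4)^4 − 1 = 1.115%
The lowest effective annual rate is Harbor Financial at 0.100%.

Harbor Financial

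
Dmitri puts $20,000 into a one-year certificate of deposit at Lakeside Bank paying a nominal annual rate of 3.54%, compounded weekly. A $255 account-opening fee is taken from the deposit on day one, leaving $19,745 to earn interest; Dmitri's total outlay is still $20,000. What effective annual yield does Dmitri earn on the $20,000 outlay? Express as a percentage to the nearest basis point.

2.28%

Value after one year: 19,745 × (1 + 0.0354/52)^52 = 19,745 × 1.036022 = $20,456.25.
Effective yield on the $20,000 outlay: 20,456.25 / 20,000 − 1 = 0.022812 = 2.28%.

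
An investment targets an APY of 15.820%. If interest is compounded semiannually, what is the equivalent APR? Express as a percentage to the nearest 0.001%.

(1 + r/2)^2 − 1 = 0.15820, so 1 + r/2 = 1.15820^(1/2).
r/2 = 0.076197, so r = 0.152394 = 15.239%.

15.239%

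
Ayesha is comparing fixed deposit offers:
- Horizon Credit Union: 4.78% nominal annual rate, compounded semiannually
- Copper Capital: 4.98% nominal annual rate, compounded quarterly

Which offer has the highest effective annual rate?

Copper Capital

Horizon Credit Union: (1 + 0.0478/2)^2 − 1 = 4.837%
Copper Capital: (1 + 0.0498/4)^4 − 1 = 5.074%
The highest effective annual rate is Copper Capital at 5.074%.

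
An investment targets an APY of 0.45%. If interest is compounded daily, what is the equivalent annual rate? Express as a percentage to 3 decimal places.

0.449%

(1 + r/365)^365 − 1 = 0.0045, so 1 + r/365 = 1.0045^(1/365).
r/365 = 0.000012, so r = 0.004490 = 0.449%.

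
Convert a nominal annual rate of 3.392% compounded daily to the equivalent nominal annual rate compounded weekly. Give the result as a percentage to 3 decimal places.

3.393%

EAR = (1 + 0.03392/365)^365 − 1 = 0.034500.
Solve (1 + r/52)^52 = 1.034500: r/52 = 1.034500^(1/52) − 1 = 0.000652, so r = 0.033929 = 3.393%.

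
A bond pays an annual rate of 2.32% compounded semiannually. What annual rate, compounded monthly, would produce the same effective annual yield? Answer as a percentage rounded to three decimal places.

EAR = (1 + 0.0232/2)^2 − 1 = 0.023335.
Solve (1 + r/12)^12 = 1.023335: r/12 = 1.023335^(1/12) − 1 = 0.001924, so r = 0.023089 = 2.309%.

2.309%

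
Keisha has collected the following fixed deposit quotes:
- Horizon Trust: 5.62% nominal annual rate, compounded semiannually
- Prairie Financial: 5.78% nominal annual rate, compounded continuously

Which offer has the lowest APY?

Horizon Trust

Horizon Trust: (1 + 0.0562/2)^2 − 1 = 5.699%
Prairie Financial: e^0.0578 − 1 = 5.950%
The lowest effective annual rate is Horizon Trust at 5.699%.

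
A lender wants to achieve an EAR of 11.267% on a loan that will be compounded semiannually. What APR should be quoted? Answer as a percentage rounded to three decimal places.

10.966%

(1 + r/2)^2 − 1 = 0.11267, so 1 + r/2 = 1.11267^(1/2).
r/2 = 0.054832, so r = 0.109663 = 10.966%.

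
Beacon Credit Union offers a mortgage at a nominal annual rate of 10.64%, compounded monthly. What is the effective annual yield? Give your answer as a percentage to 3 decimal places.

11.175%

EAR = (1 + 0.1064/12)^12 − 1.
= (1 + 0.008867)^12 − 1 = 1.111745 − 1 = 11.175%.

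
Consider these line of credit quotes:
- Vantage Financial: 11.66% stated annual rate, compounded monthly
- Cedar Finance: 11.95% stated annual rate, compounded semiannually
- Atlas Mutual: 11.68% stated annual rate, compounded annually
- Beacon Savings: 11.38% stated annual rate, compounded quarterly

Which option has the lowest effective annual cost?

Vantage Financial: (1 + 0.1166/12)^12 − 1 = 12.304%
Cedar Finance: (1 + 0.1195/2)^2 − 1 = 12.307%
Atlas Mutual: compounded annually, EAR = 11.680%
Beacon Savings: (1 + 0.1138/4)^4 − 1 = 11.875%
The lowest effective annual rate is Atlas Mutual at 11.680%.

Atlas Mutual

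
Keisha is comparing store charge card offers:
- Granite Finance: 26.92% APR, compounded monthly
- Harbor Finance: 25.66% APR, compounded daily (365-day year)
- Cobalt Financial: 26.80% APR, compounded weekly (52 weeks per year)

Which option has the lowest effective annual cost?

Granite Finance: (1 + 0.2692/12)^12 − 1 = 30.503%
Harbor Finance: (1 + 0.2566/365)^365 − 1 = 29.241%
Cobalt Financial: (1 + 0.2680/52)^52 − 1 = 30.645%
The lowest effective annual rate is Harbor Finance at 29.241%.

Harbor Finance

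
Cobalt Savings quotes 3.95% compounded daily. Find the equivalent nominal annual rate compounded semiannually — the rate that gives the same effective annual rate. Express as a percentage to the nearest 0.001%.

EAR = (1 + 0.0395/365)^365 − 1 = 0.040288.
Solve (1 + r/2)^2 = 1.040288: r/2 = 1.040288^(1/2) − 1 = 0.019945, so r = 0.039890 = 3.989%.

3.989%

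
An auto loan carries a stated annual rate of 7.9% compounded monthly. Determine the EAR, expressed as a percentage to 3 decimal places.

EAR = (1 + 0.079/12)^12 − 1.
= (1 + 0.006583)^12 − 1 = 1.081924 − 1 = 8.192%.

8.192%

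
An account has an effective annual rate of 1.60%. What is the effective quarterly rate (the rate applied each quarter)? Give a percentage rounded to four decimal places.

0.3976%

The per-quarter rate i satisfies (1 + i)^4 = 1 + 0.0160.
i = 1.0160^(1/4) − 1 = 0.0039762 = 0.3976%.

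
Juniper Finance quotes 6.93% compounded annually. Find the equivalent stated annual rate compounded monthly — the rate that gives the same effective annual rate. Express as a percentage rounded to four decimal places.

6.7192%

Compounded annually, EAR = nominal = 0.069300.
Solve (1 + r/12)^12 = 1.069300: r/12 = 1.069300^(1/12) − 1 = 0.005599, so r = 0.067192 = 6.7192%.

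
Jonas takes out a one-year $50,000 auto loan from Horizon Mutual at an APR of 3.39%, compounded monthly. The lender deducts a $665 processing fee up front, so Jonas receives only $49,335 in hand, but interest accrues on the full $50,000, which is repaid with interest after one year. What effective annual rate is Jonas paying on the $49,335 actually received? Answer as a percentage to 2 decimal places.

Amount owed after one year: 50,000 × (1 + 0.0339/12)^12 = 50,000 × 1.034432 = $51,721.59.
Effective rate on net proceeds: 51,721.59 / 49,335 − 1 = 0.048375 = 4.84%.

4.84%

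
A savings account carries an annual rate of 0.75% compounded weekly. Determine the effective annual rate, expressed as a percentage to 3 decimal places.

EAR = (1 + 0.0075/52)^52 − 1.
= (1 + 0.000144)^52 − 1 = 1.007528 − 1 = 0.753%.

0.753%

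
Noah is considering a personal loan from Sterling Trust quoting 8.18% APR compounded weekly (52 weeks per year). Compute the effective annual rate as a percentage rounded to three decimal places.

8.517%

EAR = (1 + 0.0818/52)^52 − 1.
= (1 + 0.001573)^52 − 1 = 1.085169 − 1 = 8.517%.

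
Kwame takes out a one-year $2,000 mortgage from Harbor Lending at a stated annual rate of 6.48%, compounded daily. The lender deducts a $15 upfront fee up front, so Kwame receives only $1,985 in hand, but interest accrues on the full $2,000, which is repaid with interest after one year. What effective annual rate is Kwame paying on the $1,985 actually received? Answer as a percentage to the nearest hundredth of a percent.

Amount owed after one year: 2,000 × (1 + 0.0648/365)^365 = 2,000 × 1.066939 = $2,133.88.
Effective rate on net proceeds: 2,133.88 / 1,985 − 1 = 0.075002 = 7.50%.

7.50%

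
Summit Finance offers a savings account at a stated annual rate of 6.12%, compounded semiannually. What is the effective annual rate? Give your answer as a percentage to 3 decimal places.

EAR = (1 + 0.0612/2)^2 − 1.
= (1 + 0.030600)^2 − 1 = 1.062136 − 1 = 6.214%.

6.214%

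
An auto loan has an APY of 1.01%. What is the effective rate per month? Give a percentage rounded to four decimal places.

0.0838%

The per-month rate i satisfies (1 + i)^12 = 1 + 0.0101.
i = 1.0101^(1/12) − 1 = 0.0008378 = 0.0838%.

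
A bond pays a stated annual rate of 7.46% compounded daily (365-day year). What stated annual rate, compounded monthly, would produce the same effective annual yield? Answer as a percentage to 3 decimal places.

EAR = (1 + 0.0746/365)^365 − 1 = 0.077445.
Solve (1 + r/12)^12 = 1.077445: r/12 = 1.077445^(1/12) − 1 = 0.006235, so r = 0.074825 = 7.482%.

7.482%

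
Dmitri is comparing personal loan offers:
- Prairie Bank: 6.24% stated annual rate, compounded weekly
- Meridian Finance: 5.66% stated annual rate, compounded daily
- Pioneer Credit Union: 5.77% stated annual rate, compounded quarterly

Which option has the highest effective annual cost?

Prairie Bank

Prairie Bank: (1 + 0.0624/52)^52 − 1 = 6.435%
Meridian Finance: (1 + 0.0566/365)^365 − 1 = 5.823%
Pioneer Credit Union: (1 + 0.0577/4)^4 − 1 = 5.896%
The highest effective annual rate is Prairie Bank at 6.435%.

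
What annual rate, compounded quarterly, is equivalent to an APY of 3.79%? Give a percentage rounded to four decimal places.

3.7373%

(1 + r/4)^4 − 1 = 0.0379, so 1 + r/4 = 1.0379^(1/4).
r/4 = 0.009343, so r = 0.037373 = 3.7373%.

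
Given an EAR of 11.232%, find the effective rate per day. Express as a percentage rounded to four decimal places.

The per-day rate i satisfies (1 + i)^365 = 1 + 0.11232.
i = 1.11232^(1/365) − 1 = 0.0002917 = 0.0292%.

0.0292%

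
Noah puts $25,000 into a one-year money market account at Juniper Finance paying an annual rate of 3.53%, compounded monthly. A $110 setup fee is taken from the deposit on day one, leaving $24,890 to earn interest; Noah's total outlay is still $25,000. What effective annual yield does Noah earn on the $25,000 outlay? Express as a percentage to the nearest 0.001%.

3.132%

Value after one year: 24,890 × (1 + 0.0353/12)^12 = 24,890 × 1.035877 = $25,782.97.
Effective yield on the $25,000 outlay: 25,782.97 / 25,000 − 1 = 0.031319 = 3.132%.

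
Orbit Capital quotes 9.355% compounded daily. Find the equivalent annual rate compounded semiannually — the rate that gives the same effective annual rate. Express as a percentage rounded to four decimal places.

9.5760%

EAR = (1 + 0.09355/365)^365 − 1 = 0.098052.
Solve (1 + r/2)^2 = 1.098052: r/2 = 1.098052^(1/2) − 1 = 0.047880, so r = 0.095760 = 9.5760%.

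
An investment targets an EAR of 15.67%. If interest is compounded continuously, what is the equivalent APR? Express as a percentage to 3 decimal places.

Continuous: nominal r satisfies e^r − 1 = 0.1567.
r = ln(1 + 0.1567) = ln(1.1567) = 0.145571 = 14.557%.

14.557%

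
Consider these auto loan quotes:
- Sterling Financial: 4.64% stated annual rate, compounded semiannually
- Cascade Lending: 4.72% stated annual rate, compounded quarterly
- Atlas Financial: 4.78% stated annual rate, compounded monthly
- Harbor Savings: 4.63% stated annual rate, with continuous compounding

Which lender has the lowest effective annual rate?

Sterling Financial

Sterling Financial: (1 + 0.0464/2)^2 − 1 = 4.694%
Cascade Lending: (1 + 0.0472/4)^4 − 1 = 4.804%
Atlas Financial: (1 + 0.0478/12)^12 − 1 = 4.886%
Harbor Savings: e^0.0463 − 1 = 4.739%
The lowest effective annual rate is Sterling Financial at 4.694%.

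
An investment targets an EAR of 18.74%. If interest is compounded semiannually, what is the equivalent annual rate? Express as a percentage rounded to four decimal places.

17.9358%

(1 + r/2)^2 − 1 = 0.1874, so 1 + r/2 = 1.1874^(1/2).
r/2 = 0.089679, so r = 0.179358 = 17.9358%.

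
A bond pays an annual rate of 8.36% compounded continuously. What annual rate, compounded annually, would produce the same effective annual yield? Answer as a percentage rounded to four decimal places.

EAR under continuous compounding: e^0.0836 − 1 = 0.087194.
Compounded annually, the equivalent nominal rate is the EAR itself: 8.7194%.

8.7194%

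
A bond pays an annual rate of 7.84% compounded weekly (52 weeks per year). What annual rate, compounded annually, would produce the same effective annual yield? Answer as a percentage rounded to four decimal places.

8.1491%

EAR = (1 + 0.0784/52)^52 − 1 = 0.081491.
Compounded annually, the equivalent nominal rate is the EAR itself: 8.1491%.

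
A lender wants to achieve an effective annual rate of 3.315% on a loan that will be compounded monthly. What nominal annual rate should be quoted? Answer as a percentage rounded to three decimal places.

(1 + r/12)^12 − 1 = 0.03315, so 1 + r/12 = 1.03315^(1/12).
r/12 = 0.002721, so r = 0.032657 = 3.266%.

3.266%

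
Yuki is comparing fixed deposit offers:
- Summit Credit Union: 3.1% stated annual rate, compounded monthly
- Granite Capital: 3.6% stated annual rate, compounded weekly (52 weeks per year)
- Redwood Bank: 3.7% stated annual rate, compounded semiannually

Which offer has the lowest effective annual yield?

Summit Credit Union: (1 + 0.031/12)^12 − 1 = 3.144%
Granite Capital: (1 + 0.036/52)^52 − 1 = 3.664%
Redwood Bank: (1 + 0.037/2)^2 − 1 = 3.734%
The lowest effective annual rate is Summit Credit Union at 3.144%.

Summit Credit Union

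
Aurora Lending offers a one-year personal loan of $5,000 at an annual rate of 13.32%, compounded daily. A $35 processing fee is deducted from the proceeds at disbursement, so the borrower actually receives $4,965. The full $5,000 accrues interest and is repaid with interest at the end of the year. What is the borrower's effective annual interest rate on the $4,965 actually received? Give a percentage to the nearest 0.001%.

15.050%

Amount owed after one year: 5,000 × (1 + 0.1332/365)^365 = 5,000 × 1.142451 = $5,712.25.
Effective rate on net proceeds: 5,712.25 / 4,965 − 1 = 0.150504 = 15.050%.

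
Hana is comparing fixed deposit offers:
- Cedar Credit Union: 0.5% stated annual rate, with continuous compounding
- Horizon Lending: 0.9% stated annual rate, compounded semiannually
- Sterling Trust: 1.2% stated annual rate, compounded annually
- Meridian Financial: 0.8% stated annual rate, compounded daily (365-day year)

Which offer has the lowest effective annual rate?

Cedar Credit Union

Cedar Credit Union: e^0.005 − 1 = 0.501%
Horizon Lending: (1 + 0.009/2)^2 − 1 = 0.902%
Sterling Trust: compounded annually, EAR = 1.200%
Meridian Financial: (1 + 0.008/365)^365 − 1 = 0.803%
The lowest effective annual rate is Cedar Credit Union at 0.501%.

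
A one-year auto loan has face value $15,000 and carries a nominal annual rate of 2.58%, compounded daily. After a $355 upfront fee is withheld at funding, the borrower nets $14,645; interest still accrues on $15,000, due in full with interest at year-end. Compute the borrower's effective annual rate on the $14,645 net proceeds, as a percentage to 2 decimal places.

Amount owed after one year: 15,000 × (1 + 0.0258/365)^365 = 15,000 × 1.026135 = $15,392.02.
Effective rate on net proceeds: 15,392.02 / 14,645 − 1 = 0.051009 = 5.10%.

5.10%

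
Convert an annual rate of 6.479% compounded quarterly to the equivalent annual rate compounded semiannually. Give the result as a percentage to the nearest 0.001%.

6.531%

EAR = (1 + 0.06479/4)^4 − 1 = 0.066381.
Solve (1 + r/2)^2 = 1.066381: r/2 = 1.066381^(1/2) − 1 = 0.032657, so r = 0.065315 = 6.531%.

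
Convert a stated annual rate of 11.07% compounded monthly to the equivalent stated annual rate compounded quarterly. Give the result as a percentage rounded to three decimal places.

EAR = (1 + 0.1107/12)^12 − 1 = 0.116493.
Solve (1 + r/4)^4 = 1.116493: r/4 = 1.116493^(1/4) − 1 = 0.027931, so r = 0.111724 = 11.172%.

11.172%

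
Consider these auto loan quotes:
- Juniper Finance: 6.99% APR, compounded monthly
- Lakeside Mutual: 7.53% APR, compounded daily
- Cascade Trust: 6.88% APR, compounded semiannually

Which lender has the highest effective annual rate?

Juniper Finance: (1 + 0.0699/12)^12 − 1 = 7.218%
Lakeside Mutual: (1 + 0.0753/365)^365 − 1 = 7.820%
Cascade Trust: (1 + 0.0688/2)^2 − 1 = 6.998%
The highest effective annual rate is Lakeside Mutual at 7.820%.

Lakeside Mutual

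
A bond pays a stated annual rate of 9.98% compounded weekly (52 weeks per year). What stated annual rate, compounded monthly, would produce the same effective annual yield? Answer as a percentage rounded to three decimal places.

EAR = (1 + 0.0998/52)^52 − 1 = 0.104844.
Solve (1 + r/12)^12 = 1.104844: r/12 = 1.104844^(1/12) − 1 = 0.008343, so r = 0.100120 = 10.012%.

10.012%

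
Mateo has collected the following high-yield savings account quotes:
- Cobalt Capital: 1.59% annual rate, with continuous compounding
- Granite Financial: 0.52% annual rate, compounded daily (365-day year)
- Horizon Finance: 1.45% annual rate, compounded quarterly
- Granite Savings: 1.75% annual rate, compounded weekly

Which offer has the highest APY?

Cobalt Capital: e^0.0159 − 1 = 1.603%
Granite Financial: (1 + 0.0052/365)^365 − 1 = 0.521%
Horizon Finance: (1 + 0.0145/4)^4 − 1 = 1.458%
Granite Savings: (1 + 0.0175/52)^52 − 1 = 1.765%
The highest effective annual rate is Granite Savings at 1.765%.

Granite Savings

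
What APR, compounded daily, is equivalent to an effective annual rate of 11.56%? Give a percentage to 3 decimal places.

(1 + r/365)^365 − 1 = 0.1156, so 1 + r/365 = 1.1156^(1/365).
r/365 = 0.000300, so r = 0.109409 = 10.941%.

10.941%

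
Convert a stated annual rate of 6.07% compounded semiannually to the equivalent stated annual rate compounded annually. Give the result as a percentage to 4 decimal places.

EAR = (1 + 0.0607/2)^2 − 1 = 0.061621.
Compounded annually, the equivalent nominal rate is the EAR itself: 6.1621%.

6.1621%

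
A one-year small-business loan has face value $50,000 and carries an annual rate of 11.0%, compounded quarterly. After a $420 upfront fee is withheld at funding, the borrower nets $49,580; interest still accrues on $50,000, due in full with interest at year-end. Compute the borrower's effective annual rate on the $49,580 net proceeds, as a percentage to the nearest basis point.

12.41%

Amount owed after one year: 50,000 × (1 + 0.110/4)^4 = 50,000 × 1.114621 = $55,731.06.
Effective rate on net proceeds: 55,731.06 / 49,580 − 1 = 0.124063 = 12.41%.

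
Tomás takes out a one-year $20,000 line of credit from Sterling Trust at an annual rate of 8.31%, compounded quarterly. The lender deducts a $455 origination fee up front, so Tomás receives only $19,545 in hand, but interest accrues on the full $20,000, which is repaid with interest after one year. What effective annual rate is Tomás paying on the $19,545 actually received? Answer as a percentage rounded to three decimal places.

Amount owed after one year: 20,000 × (1 + 0.0831/4)^4 = 20,000 × 1.085726 = $21,714.51.
Effective rate on net proceeds: 21,714.51 / 19,545 − 1 = 0.111001 = 11.100%.

11.100%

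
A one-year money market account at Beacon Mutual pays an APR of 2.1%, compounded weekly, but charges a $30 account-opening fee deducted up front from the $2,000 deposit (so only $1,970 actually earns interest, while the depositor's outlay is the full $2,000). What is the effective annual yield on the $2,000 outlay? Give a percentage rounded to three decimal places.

0.590%

Value after one year: 1,970 × (1 + 0.021/52)^52 = 1,970 × 1.021218 = $2,011.80.
Effective yield on the $2,000 outlay: 2,011.80 / 2,000 − 1 = 0.005899 = 0.590%.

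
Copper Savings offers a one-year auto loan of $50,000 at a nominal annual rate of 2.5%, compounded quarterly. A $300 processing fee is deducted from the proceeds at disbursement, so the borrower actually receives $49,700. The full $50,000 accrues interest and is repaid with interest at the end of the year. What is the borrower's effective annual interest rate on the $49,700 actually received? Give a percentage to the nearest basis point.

Amount owed after one year: 50,000 × (1 + 0.025/4)^4 = 50,000 × 1.025235 = $51,261.77.
Effective rate on net proceeds: 51,261.77 / 49,700 − 1 = 0.031424 = 3.14%.

3.14%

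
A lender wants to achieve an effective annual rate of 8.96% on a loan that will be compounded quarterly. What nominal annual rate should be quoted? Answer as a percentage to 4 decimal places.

8.6738%

(1 + r/4)^4 − 1 = 0.0896, so 1 + r/4 = 1.0896^(1/4).
r/4 = 0.021684, so r = 0.086738 = 8.6738%.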